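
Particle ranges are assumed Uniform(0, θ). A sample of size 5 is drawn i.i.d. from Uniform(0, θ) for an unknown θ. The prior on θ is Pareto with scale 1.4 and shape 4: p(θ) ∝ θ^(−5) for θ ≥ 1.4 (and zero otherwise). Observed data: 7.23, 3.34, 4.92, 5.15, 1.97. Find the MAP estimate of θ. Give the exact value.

θ̂_MAP = 7.23

The Uniform(0, θ) likelihood is θ^(−n) for θ ≥ max(xᵢ), zero otherwise. Here max(xᵢ) = 7.23.
Posterior ∝ θ^(−5) · θ^(−5) = θ^(−10) on θ ≥ max(1.4, 7.23) = 7.23.
This density is strictly decreasing in θ, so the posterior mode lies at the lower boundary of the support.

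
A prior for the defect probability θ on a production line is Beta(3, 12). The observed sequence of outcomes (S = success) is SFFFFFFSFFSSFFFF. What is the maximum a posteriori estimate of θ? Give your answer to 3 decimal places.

Prior: Beta(3, 12).
Data: 4 successes in 16 trials (from the sequence). The binomial likelihood contributes θ^4(1−θ)^12, so the posterior is Beta(3+4, 12+12) = Beta(7, 24).
For Beta(a, b) with a, b > 1 the mode is (a−1)/(a+b−2) = 6/29 ≈ 0.207.

θ̂_MAP = 0.207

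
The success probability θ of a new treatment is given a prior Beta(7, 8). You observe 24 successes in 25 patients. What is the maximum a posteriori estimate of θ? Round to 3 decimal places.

θ̂_MAP = 0.789

Prior: Beta(7, 8).
Data: 24 successes in 25 trials. The binomial likelihood contributes θ^24(1−θ)^1, so the posterior is Beta(7+24, 8+1) = Beta(31, 9).
For Beta(a, b) with a, b > 1 the mode is (a−1)/(a+b−2) = 30/38 ≈ 0.789.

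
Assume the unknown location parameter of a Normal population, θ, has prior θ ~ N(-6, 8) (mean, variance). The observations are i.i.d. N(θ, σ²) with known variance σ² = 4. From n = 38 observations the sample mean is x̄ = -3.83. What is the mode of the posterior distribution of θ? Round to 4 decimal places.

θ̂_MAP = -3.8582

n = 38, x̄ = -3.83.
For a Normal prior and Normal likelihood with known variance, the posterior is Normal; its mode equals its mean, the precision-weighted average.
Prior precision 1/σ₀² = 1/8 = 0.125; data precision n/σ² = 38/4 = 9.5.
θ̂ = (0.125·(-6) + 9.5·(-3.83)) / (0.125 + 9.5) = (-37.135)/9.625 = -1061/275 ≈ -3.8582.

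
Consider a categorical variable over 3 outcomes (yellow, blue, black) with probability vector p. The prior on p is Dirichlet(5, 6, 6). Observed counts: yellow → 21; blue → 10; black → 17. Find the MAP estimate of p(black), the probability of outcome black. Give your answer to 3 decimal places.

The posterior is Dirichlet(αᵢ + nᵢ) = Dirichlet(26, 16, 23).
For a Dirichlet(a₁,…,a_K) with all aᵢ > 1, the mode has j-th component (aⱼ − 1)/(Σaᵢ − K).
Here Σaᵢ = 65 and K = 3, so p(black) = (23 − 1)/(65 − 3) = 22/62 ≈ 0.355.

MAP estimate of p(black) = 0.355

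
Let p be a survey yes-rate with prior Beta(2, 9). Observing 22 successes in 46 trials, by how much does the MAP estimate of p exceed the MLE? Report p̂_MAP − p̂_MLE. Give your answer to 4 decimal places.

Posterior is Beta(24, 33); MAP = (24−1)/(57−2) = 23/55 ≈ 0.41818.
MLE ignores the prior: p̂_MLE = k/n = 22/46 ≈ 0.47826.
Difference = 23/55 − 22/46 = -76/1265 ≈ -0.0601.

MAP − MLE = -0.0601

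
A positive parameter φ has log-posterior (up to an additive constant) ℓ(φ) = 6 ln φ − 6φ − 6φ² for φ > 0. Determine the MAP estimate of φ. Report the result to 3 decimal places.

ℓ'(φ) = 6/φ − 6 − 12φ. Setting this to zero and multiplying by φ: 12φ² + 6φ − 6 = 0.
φ = (−6 + √(6² + 4·12·6)) / (2·12) = (−6 + √324) / 24 = (−6 + 18)/24 = 1/2.
ℓ''(φ) = −6/φ² − 12 < 0, confirming a maximum.

φ̂_MAP = 0.500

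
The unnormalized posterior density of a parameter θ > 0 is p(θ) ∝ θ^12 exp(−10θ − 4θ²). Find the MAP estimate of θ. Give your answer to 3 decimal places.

θ̂_MAP = 0.750

ℓ'(θ) = 12/θ − 10 − 8θ. Setting this to zero and multiplying by θ: 8θ² + 10θ − 12 = 0.
θ = (−10 + √(10² + 4·8·12)) / (2·8) = (−10 + √484) / 16 = (−10 + 22)/16 = 3/4.
ℓ''(θ) = −12/θ² − 8 < 0, confirming a maximum.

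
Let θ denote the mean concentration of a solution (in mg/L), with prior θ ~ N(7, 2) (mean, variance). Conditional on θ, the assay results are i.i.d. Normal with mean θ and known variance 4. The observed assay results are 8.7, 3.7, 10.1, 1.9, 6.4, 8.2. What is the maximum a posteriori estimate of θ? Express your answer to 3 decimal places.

θ̂_MAP = 6.625

n = 6; x̄ = (8.7 + 3.7 + 10.1 + 1.9 + 6.4 + 8.2)/6 = 39/6 = 6.5.
For a Normal prior and Normal likelihood with known variance, the posterior is Normal; its mode equals its mean, the precision-weighted average.
Prior precision 1/σ₀² = 1/2 = 0.5; data precision n/σ² = 6/4 = 1.5.
θ̂ = (0.5·7 + 1.5·6.5) / (0.5 + 1.5) = 13.25/2 = 6.625.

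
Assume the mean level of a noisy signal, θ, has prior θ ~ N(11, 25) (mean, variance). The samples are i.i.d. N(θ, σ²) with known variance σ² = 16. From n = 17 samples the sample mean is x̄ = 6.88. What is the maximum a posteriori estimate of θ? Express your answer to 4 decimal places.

θ̂_MAP = 7.0295

n = 17, x̄ = 6.88.
For a Normal prior and Normal likelihood with known variance, the posterior is Normal; its mode equals its mean, the precision-weighted average.
Prior precision 1/σ₀² = 1/25 = 0.04; data precision n/σ² = 17/16 = 1.0625.
θ̂ = (0.04·11 + 1.0625·6.88) / (0.04 + 1.0625) = 7.75/1.1025 = 3100/441 ≈ 7.0295.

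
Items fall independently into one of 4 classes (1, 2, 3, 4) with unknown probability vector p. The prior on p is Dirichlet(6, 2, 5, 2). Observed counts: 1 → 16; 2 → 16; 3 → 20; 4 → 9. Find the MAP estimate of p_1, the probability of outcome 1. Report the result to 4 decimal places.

MAP estimate: 0.2917

The posterior is Dirichlet(αᵢ + nᵢ) = Dirichlet(22, 18, 25, 11).
For a Dirichlet(a₁,…,a_K) with all aᵢ > 1, the mode has j-th component (aⱼ − 1)/(Σaᵢ − K).
Here Σaᵢ = 76 and K = 4, so p_1 = (22 − 1)/(76 − 4) = 21/72 ≈ 0.2917.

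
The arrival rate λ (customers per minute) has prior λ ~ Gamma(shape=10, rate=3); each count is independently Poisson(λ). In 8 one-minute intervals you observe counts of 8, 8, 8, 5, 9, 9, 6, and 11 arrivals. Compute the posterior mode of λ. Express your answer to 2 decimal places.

λ̂_MAP = 6.64

Σxᵢ = 8+8+8+5+9+9+6+11 = 64, with n = 8.
Posterior ∝ λ^9e^(−3λ) · λ^64e^(−8λ) = λ^73e^(−11λ), i.e. Gamma(shape=74, rate=11).
The mode of a Gamma(a, b) with a ≥ 1 (shape–rate) is (a−1)/b = 73/11 ≈ 6.64.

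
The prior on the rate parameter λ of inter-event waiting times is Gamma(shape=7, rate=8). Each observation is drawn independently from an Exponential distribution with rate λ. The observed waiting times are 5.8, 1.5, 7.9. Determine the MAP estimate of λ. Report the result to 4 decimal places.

λ̂_MAP = 0.3879

The Exponential(rate=λ) likelihood is ∝ λ^n e^(−λΣtᵢ). Here n = 3 and Σtᵢ = 5.8 + 1.5 + 7.9 = 15.2.
Posterior ∝ λ^6e^(−8λ) · λ^3e^(−15.2λ) = λ^9e^(−23.2λ), i.e. Gamma(10, 23.2).
Mode = (a−1)/b = 9/23.2 ≈ 0.3879.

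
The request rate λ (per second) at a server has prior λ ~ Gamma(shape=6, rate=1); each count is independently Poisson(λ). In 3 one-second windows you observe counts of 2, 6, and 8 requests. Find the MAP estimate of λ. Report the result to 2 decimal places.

Σxᵢ = 2+6+8 = 16, with n = 3.
Posterior ∝ λ^5e^(−1λ) · λ^16e^(−3λ) = λ^21e^(−4λ), i.e. Gamma(shape=22, rate=4).
The mode of a Gamma(a, b) with a ≥ 1 (shape–rate) is (a−1)/b = 21/4 ≈ 5.25.

λ̂_MAP = 5.25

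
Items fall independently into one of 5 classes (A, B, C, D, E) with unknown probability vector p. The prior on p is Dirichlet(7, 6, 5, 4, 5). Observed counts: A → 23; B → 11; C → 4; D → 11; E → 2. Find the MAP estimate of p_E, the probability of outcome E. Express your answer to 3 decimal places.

The posterior is Dirichlet(αᵢ + nᵢ) = Dirichlet(30, 17, 9, 15, 7).
For a Dirichlet(a₁,…,a_K) with all aᵢ > 1, the mode has j-th component (aⱼ − 1)/(Σaᵢ − K).
Here Σaᵢ = 78 and K = 5, so p_E = (7 − 1)/(78 − 5) = 6/73 ≈ 0.082.

MAP estimate of p_E = 0.082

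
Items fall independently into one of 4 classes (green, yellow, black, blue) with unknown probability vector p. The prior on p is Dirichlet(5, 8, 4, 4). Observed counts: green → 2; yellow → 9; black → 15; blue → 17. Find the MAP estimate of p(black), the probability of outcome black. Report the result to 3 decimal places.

MAP estimate of p(black) = 0.300

The posterior is Dirichlet(αᵢ + nᵢ) = Dirichlet(7, 17, 19, 21).
For a Dirichlet(a₁,…,a_K) with all aᵢ > 1, the mode has j-th component (aⱼ − 1)/(Σaᵢ − K).
Here Σaᵢ = 64 and K = 4, so p(black) = (19 − 1)/(64 − 4) = 18/60 ≈ 0.300.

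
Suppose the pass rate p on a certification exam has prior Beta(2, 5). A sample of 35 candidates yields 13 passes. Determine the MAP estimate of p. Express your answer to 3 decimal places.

p̂_MAP = 0.350

Prior: Beta(2, 5).
Data: 13 successes in 35 trials. The binomial likelihood contributes p^13(1−p)^22, so the posterior is Beta(2+13, 5+22) = Beta(15, 27).
For Beta(a, b) with a, b > 1 the mode is (a−1)/(a+b−2) = 14/40 ≈ 0.350.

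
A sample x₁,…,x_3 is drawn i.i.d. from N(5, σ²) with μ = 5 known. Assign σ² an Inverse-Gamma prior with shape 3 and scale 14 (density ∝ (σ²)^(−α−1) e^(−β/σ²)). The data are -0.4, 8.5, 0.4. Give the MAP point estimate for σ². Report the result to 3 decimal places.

Sum of squared deviations about the known mean: SS = (-0.4−5)² + (8.5−5)² + (0.4−5)² = 62.57.
The Normal likelihood contributes (σ²)^(−n/2) exp(−SS/(2σ²)), so the posterior is Inverse-Gamma(α + n/2, β + SS/2) = Inverse-Gamma(4.5, 45.285).
The mode of Inverse-Gamma(a, b) is b/(a+1) = 45.285/5.5 ≈ 8.234.

σ̂²_MAP = 8.234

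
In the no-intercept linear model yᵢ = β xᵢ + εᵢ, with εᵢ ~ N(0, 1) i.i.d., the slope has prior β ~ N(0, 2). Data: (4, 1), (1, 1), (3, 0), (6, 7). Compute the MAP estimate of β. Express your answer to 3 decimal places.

β̂_MAP = 0.752

log p(β | y) = −Σ(yᵢ − βxᵢ)²/(2·1) − β²/(2·2) + const.
Setting the derivative to zero: Σxᵢ(yᵢ − βxᵢ)/1 − β/2 = 0, so β = Σxᵢyᵢ / (Σxᵢ² + σ²/τ²).
Σxᵢyᵢ = 4·1 + 1·1 + 3·0 + 6·7 = 47; Σxᵢ² = 62; σ²/τ² = 0.5.
β̂_MAP = 47 / (62 + 0.5) = 47/62.5 ≈ 0.752.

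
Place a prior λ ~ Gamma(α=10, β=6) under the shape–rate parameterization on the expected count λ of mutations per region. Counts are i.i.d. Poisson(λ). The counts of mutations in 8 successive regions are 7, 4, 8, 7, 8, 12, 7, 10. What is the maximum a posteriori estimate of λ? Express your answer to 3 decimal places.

λ̂_MAP = 5.143

Σxᵢ = 7+4+8+7+8+12+7+10 = 63, with n = 8.
Posterior ∝ λ^9e^(−6λ) · λ^63e^(−8λ) = λ^72e^(−14λ), i.e. Gamma(shape=73, rate=14).
The mode of a Gamma(a, b) with a ≥ 1 (shape–rate) is (a−1)/b = 72/14 ≈ 5.143.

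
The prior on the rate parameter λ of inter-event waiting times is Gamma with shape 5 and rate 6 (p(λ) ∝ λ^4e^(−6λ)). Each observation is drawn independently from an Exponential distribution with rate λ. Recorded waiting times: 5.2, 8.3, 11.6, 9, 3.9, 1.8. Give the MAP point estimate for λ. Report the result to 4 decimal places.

λ̂_MAP = 0.2183

The Exponential(rate=λ) likelihood is ∝ λ^n e^(−λΣtᵢ). Here n = 6 and Σtᵢ = 5.2 + 8.3 + 11.6 + 9 + 3.9 + 1.8 = 39.8.
Posterior ∝ λ^4e^(−6λ) · λ^6e^(−39.8λ) = λ^10e^(−45.8λ), i.e. Gamma(11, 45.8).
Mode = (a−1)/b = 10/45.8 ≈ 0.2183.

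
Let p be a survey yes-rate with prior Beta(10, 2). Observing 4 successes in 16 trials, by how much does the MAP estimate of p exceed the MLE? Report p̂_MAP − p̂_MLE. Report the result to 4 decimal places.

Posterior is Beta(14, 14); MAP = (14−1)/(28−2) = 13/26 ≈ 0.50000.
MLE ignores the prior: p̂_MLE = k/n = 4/16 ≈ 0.25000.
Difference = 13/26 − 4/16 = 1/4 ≈ 0.2500.

MAP − MLE = 0.2500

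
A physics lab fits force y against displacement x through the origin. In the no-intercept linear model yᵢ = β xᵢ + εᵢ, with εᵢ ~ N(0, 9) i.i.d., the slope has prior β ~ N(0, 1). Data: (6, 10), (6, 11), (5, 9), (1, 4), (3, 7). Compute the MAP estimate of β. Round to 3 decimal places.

β̂_MAP = 1.690

log p(β | y) = −Σ(yᵢ − βxᵢ)²/(2·9) − β²/(2·1) + const.
Setting the derivative to zero: Σxᵢ(yᵢ − βxᵢ)/9 − β/1 = 0, so β = Σxᵢyᵢ / (Σxᵢ² + σ²/τ²).
Σxᵢyᵢ = 6·10 + 6·11 + 5·9 + 1·4 + 3·7 = 196; Σxᵢ² = 107; σ²/τ² = 9.
β̂_MAP = 196 / (107 + 9) = 196/116 ≈ 1.690.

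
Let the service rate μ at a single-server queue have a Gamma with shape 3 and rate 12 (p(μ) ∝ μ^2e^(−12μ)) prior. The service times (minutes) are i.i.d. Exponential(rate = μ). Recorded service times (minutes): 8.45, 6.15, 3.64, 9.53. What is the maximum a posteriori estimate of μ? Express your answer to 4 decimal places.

μ̂_MAP = 0.1509

The Exponential(rate=μ) likelihood is ∝ μ^n e^(−μΣtᵢ). Here n = 4 and Σtᵢ = 8.45 + 6.15 + 3.64 + 9.53 = 27.77.
Posterior ∝ μ^2e^(−12μ) · μ^4e^(−27.77μ) = μ^6e^(−39.77μ), i.e. Gamma(7, 39.77).
Mode = (a−1)/b = 6/39.77 ≈ 0.1509.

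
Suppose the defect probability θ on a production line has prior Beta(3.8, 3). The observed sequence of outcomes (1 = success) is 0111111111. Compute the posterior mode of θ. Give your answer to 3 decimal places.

θ̂_MAP = 0.797

Prior: Beta(3.8, 3).
Data: 9 successes in 10 trials (from the sequence). The binomial likelihood contributes θ^9(1−θ)^1, so the posterior is Beta(3.8+9, 3+1) = Beta(12.8, 4).
For Beta(a, b) with a, b > 1 the mode is (a−1)/(a+b−2) = 11.8/14.8 ≈ 0.797.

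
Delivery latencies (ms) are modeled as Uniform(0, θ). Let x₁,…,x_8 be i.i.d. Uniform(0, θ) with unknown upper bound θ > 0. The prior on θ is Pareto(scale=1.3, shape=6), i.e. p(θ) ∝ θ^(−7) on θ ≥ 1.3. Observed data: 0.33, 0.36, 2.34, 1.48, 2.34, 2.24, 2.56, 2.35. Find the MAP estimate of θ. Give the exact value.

θ̂_MAP = 2.56

The Uniform(0, θ) likelihood is θ^(−n) for θ ≥ max(xᵢ), zero otherwise. Here max(xᵢ) = 2.56.
Posterior ∝ θ^(−7) · θ^(−8) = θ^(−15) on θ ≥ max(1.3, 2.56) = 2.56.
This density is strictly decreasing in θ, so the posterior mode lies at the lower boundary of the support.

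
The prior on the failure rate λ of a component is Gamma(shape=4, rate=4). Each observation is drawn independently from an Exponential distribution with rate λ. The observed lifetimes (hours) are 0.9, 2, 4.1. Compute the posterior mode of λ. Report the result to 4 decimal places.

λ̂_MAP = 0.5455

The Exponential(rate=λ) likelihood is ∝ λ^n e^(−λΣtᵢ). Here n = 3 and Σtᵢ = 0.9 + 2 + 4.1 = 7.
Posterior ∝ λ^3e^(−4λ) · λ^3e^(−7λ) = λ^6e^(−11λ), i.e. Gamma(7, 11).
Mode = (a−1)/b = 6/11 ≈ 0.5455.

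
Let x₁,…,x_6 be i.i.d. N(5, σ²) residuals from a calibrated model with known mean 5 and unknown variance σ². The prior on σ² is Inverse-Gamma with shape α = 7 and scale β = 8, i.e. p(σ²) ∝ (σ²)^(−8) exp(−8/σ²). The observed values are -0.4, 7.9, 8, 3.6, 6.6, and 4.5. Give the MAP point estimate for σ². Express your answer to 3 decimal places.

σ̂²_MAP = 3.061

Sum of squared deviations about the known mean: SS = (-0.4−5)² + (7.9−5)² + (8−5)² + (3.6−5)² + (6.6−5)² + (4.5−5)² = 51.34.
The Normal likelihood contributes (σ²)^(−n/2) exp(−SS/(2σ²)), so the posterior is Inverse-Gamma(α + n/2, β + SS/2) = Inverse-Gamma(10, 33.67).
The mode of Inverse-Gamma(a, b) is b/(a+1) = 33.67/11 ≈ 3.061.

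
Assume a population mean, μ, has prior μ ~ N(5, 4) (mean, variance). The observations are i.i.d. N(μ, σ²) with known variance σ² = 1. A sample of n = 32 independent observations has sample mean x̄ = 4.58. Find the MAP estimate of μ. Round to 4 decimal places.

n = 32, x̄ = 4.58.
For a Normal prior and Normal likelihood with known variance, the posterior is Normal; its mode equals its mean, the precision-weighted average.
Prior precision 1/σ₀² = 1/4 = 0.25; data precision n/σ² = 32/1 = 32.
μ̂ = (0.25·5 + 32·4.58) / (0.25 + 32) = 147.81/32.25 = 4927/1075 ≈ 4.5833.

μ̂_MAP = 4.5833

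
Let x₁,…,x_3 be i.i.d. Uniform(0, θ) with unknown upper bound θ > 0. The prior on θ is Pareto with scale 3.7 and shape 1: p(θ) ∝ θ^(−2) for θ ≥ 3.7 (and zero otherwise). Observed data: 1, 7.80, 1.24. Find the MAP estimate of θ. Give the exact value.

The Uniform(0, θ) likelihood is θ^(−n) for θ ≥ max(xᵢ), zero otherwise. Here max(xᵢ) = 7.80.
Posterior ∝ θ^(−2) · θ^(−3) = θ^(−5) on θ ≥ max(3.7, 7.80) = 7.80.
This density is strictly decreasing in θ, so the posterior mode lies at the lower boundary of the support.

θ̂_MAP = 7.80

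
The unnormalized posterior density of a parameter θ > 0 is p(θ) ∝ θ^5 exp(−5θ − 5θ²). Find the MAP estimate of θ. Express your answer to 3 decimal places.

θ̂_MAP = 0.500

ℓ'(θ) = 5/θ − 5 − 10θ. Setting this to zero and multiplying by θ: 10θ² + 5θ − 5 = 0.
θ = (−5 + √(5² + 4·10·5)) / (2·10) = (−5 + √225) / 20 = (−5 + 15)/20 = 1/2.
ℓ''(θ) = −5/θ² − 10 < 0, confirming a maximum.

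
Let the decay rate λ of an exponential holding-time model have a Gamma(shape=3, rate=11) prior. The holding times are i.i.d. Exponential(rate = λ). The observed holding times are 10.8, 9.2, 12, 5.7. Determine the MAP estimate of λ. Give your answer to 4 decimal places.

The Exponential(rate=λ) likelihood is ∝ λ^n e^(−λΣtᵢ). Here n = 4 and Σtᵢ = 10.8 + 9.2 + 12 + 5.7 = 37.7.
Posterior ∝ λ^2e^(−11λ) · λ^4e^(−37.7λ) = λ^6e^(−48.7λ), i.e. Gamma(7, 48.7).
Mode = (a−1)/b = 6/48.7 ≈ 0.1232.

λ̂_MAP = 0.1232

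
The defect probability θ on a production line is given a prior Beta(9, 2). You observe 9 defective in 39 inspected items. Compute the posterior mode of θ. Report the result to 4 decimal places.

Prior: Beta(9, 2).
Data: 9 successes in 39 trials. The binomial likelihood contributes θ^9(1−θ)^30, so the posterior is Beta(9+9, 2+30) = Beta(18, 32).
For Beta(a, b) with a, b > 1 the mode is (a−1)/(a+b−2) = 17/48 ≈ 0.3542.

θ̂_MAP = 0.3542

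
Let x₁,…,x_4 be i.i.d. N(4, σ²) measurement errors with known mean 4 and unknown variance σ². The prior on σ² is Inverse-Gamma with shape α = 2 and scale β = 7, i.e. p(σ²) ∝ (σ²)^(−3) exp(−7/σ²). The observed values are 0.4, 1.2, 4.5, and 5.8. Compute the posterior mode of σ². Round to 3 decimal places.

Sum of squared deviations about the known mean: SS = (0.4−4)² + (1.2−4)² + (4.5−4)² + (5.8−4)² = 24.29.
The Normal likelihood contributes (σ²)^(−n/2) exp(−SS/(2σ²)), so the posterior is Inverse-Gamma(α + n/2, β + SS/2) = Inverse-Gamma(4, 19.145).
The mode of Inverse-Gamma(a, b) is b/(a+1) = 19.145/5 ≈ 3.829.

σ̂²_MAP = 3.829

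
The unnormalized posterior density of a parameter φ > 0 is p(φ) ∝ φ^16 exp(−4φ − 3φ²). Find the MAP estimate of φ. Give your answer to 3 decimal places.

φ̂_MAP = 1.333

ℓ'(φ) = 16/φ − 4 − 6φ. Setting this to zero and multiplying by φ: 6φ² + 4φ − 16 = 0.
φ = (−4 + √(4² + 4·6·16)) / (2·6) = (−4 + √400) / 12 = (−4 + 20)/12 = 4/3.
ℓ''(φ) = −16/φ² − 6 < 0, confirming a maximum.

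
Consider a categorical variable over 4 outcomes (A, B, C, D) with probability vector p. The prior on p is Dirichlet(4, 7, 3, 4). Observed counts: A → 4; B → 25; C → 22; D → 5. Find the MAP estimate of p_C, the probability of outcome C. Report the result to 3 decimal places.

MAP estimate of p_C = 0.343

The posterior is Dirichlet(αᵢ + nᵢ) = Dirichlet(8, 32, 25, 9).
For a Dirichlet(a₁,…,a_K) with all aᵢ > 1, the mode has j-th component (aⱼ − 1)/(Σaᵢ − K).
Here Σaᵢ = 74 and K = 4, so p_C = (25 − 1)/(74 − 4) = 24/70 ≈ 0.343.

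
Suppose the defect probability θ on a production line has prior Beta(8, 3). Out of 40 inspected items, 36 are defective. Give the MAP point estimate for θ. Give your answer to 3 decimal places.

θ̂_MAP = 0.878

Prior: Beta(8, 3).
Data: 36 successes in 40 trials. The binomial likelihood contributes θ^36(1−θ)^4, so the posterior is Beta(8+36, 3+4) = Beta(44, 7).
For Beta(a, b) with a, b > 1 the mode is (a−1)/(a+b−2) = 43/49 ≈ 0.878.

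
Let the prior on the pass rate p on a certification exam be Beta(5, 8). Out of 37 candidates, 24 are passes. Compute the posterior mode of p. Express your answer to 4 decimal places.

p̂_MAP = 0.5833

Prior: Beta(5, 8).
Data: 24 successes in 37 trials. The binomial likelihood contributes p^24(1−p)^13, so the posterior is Beta(5+24, 8+13) = Beta(29, 21).
For Beta(a, b) with a, b > 1 the mode is (a−1)/(a+b−2) = 28/48 ≈ 0.5833.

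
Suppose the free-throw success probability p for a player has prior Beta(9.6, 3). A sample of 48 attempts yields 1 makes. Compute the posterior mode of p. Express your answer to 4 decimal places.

Prior: Beta(9.6, 3).
Data: 1 success in 48 trials. The binomial likelihood contributes p(1−p)^47, so the posterior is Beta(9.6+1, 3+47) = Beta(10.6, 50).
For Beta(a, b) with a, b > 1 the mode is (a−1)/(a+b−2) = 9.6/58.6 ≈ 0.1638.

p̂_MAP = 0.1638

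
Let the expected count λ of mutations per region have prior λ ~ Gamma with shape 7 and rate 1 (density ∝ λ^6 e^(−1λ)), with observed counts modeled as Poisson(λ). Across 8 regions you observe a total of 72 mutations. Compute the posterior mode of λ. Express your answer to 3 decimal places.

Σxᵢ = 72, n = 8.
Posterior ∝ λ^6e^(−1λ) · λ^72e^(−8λ) = λ^78e^(−9λ), i.e. Gamma(shape=79, rate=9).
The mode of a Gamma(a, b) with a ≥ 1 (shape–rate) is (a−1)/b = 78/9 ≈ 8.667.

λ̂_MAP = 8.667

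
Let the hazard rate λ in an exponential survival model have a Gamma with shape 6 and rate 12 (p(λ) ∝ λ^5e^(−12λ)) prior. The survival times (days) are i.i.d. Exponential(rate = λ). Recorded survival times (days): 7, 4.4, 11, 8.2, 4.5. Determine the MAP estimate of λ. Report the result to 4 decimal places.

λ̂_MAP = 0.2123

The Exponential(rate=λ) likelihood is ∝ λ^n e^(−λΣtᵢ). Here n = 5 and Σtᵢ = 7 + 4.4 + 11 + 8.2 + 4.5 = 35.1.
Posterior ∝ λ^5e^(−12λ) · λ^5e^(−35.1λ) = λ^10e^(−47.1λ), i.e. Gamma(11, 47.1).
Mode = (a−1)/b = 10/47.1 ≈ 0.2123.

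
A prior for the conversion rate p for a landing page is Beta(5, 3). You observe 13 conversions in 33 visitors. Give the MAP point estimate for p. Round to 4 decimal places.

p̂_MAP = 0.4359

Prior: Beta(5, 3).
Data: 13 successes in 33 trials. The binomial likelihood contributes p^13(1−p)^20, so the posterior is Beta(5+13, 3+20) = Beta(18, 23).
For Beta(a, b) with a, b > 1 the mode is (a−1)/(a+b−2) = 17/39 ≈ 0.4359.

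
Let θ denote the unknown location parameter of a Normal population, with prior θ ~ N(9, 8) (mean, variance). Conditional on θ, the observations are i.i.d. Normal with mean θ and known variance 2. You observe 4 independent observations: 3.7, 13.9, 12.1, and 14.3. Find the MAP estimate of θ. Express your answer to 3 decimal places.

n = 4; x̄ = (3.7 + 13.9 + 12.1 + 14.3)/4 = 44/4 = 11.
For a Normal prior and Normal likelihood with known variance, the posterior is Normal; its mode equals its mean, the precision-weighted average.
Prior precision 1/σ₀² = 1/8 = 0.125; data precision n/σ² = 4/2 = 2.
θ̂ = (0.125·9 + 2·11) / (0.125 + 2) = 23.125/2.125 = 185/17 ≈ 10.882.

θ̂_MAP = 10.882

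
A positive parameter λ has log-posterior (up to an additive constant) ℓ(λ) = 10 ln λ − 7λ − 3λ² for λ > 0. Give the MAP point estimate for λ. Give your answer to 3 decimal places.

λ̂_MAP = 0.833

ℓ'(λ) = 10/λ − 7 − 6λ. Setting this to zero and multiplying by λ: 6λ² + 7λ − 10 = 0.
λ = (−7 + √(7² + 4·6·10)) / (2·6) = (−7 + √289) / 12 = (−7 + 17)/12 = 5/6.
ℓ''(λ) = −10/λ² − 6 < 0, confirming a maximum.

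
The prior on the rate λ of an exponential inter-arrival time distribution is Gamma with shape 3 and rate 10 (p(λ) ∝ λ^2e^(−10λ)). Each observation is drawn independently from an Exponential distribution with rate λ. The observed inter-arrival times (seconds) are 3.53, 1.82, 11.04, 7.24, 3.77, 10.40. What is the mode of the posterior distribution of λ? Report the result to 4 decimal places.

The Exponential(rate=λ) likelihood is ∝ λ^n e^(−λΣtᵢ). Here n = 6 and Σtᵢ = 3.53 + 1.82 + 11.04 + 7.24 + 3.77 + 10.40 = 37.80.
Posterior ∝ λ^2e^(−10λ) · λ^6e^(−37.80λ) = λ^8e^(−47.80λ), i.e. Gamma(9, 47.80).
Mode = (a−1)/b = 8/47.80 ≈ 0.1674.

λ̂_MAP = 0.1674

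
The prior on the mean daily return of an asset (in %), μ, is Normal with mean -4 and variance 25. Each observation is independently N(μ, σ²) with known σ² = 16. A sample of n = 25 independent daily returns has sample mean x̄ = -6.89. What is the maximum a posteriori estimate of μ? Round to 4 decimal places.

n = 25, x̄ = -6.89.
For a Normal prior and Normal likelihood with known variance, the posterior is Normal; its mode equals its mean, the precision-weighted average.
Prior precision 1/σ₀² = 1/25 = 0.04; data precision n/σ² = 25/16 = 1.5625.
μ̂ = (0.04·(-4) + 1.5625·(-6.89)) / (0.04 + 1.5625) = (-10.925625)/1.6025 = -17481/2564 ≈ -6.8179.

μ̂_MAP = -6.8179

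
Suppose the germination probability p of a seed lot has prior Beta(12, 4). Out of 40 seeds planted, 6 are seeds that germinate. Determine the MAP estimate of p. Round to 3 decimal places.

Prior: Beta(12, 4).
Data: 6 successes in 40 trials. The binomial likelihood contributes p^6(1−p)^34, so the posterior is Beta(12+6, 4+34) = Beta(18, 38).
For Beta(a, b) with a, b > 1 the mode is (a−1)/(a+b−2) = 17/54 ≈ 0.315.

p̂_MAP = 0.315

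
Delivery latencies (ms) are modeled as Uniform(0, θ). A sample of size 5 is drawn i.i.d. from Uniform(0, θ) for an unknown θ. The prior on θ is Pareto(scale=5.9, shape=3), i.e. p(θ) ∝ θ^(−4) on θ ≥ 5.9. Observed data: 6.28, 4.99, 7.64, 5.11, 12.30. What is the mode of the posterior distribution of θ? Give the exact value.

θ̂_MAP = 12.30

The Uniform(0, θ) likelihood is θ^(−n) for θ ≥ max(xᵢ), zero otherwise. Here max(xᵢ) = 12.30.
Posterior ∝ θ^(−4) · θ^(−5) = θ^(−9) on θ ≥ max(5.9, 12.30) = 12.30.
This density is strictly decreasing in θ, so the posterior mode lies at the lower boundary of the support.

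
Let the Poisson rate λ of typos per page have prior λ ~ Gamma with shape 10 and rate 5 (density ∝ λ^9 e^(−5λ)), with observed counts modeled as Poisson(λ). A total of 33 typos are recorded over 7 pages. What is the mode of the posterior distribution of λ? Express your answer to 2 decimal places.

Σxᵢ = 33, n = 7.
Posterior ∝ λ^9e^(−5λ) · λ^33e^(−7λ) = λ^42e^(−12λ), i.e. Gamma(shape=43, rate=12).
The mode of a Gamma(a, b) with a ≥ 1 (shape–rate) is (a−1)/b = 42/12 ≈ 3.50.

λ̂_MAP = 3.50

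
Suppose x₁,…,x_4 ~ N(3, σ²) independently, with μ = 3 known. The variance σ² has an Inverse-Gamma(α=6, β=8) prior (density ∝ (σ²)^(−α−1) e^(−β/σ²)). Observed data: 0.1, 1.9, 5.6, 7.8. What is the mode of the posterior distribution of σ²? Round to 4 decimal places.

σ̂²_MAP = 3.0789

Sum of squared deviations about the known mean: SS = (0.1−3)² + (1.9−3)² + (5.6−3)² + (7.8−3)² = 39.42.
The Normal likelihood contributes (σ²)^(−n/2) exp(−SS/(2σ²)), so the posterior is Inverse-Gamma(α + n/2, β + SS/2) = Inverse-Gamma(8, 27.71).
The mode of Inverse-Gamma(a, b) is b/(a+1) = 27.71/9 ≈ 3.0789.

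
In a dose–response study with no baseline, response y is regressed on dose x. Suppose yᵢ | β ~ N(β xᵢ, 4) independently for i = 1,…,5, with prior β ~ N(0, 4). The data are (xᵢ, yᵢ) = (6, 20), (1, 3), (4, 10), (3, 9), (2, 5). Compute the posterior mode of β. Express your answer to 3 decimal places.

log p(β | y) = −Σ(yᵢ − βxᵢ)²/(2·4) − β²/(2·4) + const.
Setting the derivative to zero: Σxᵢ(yᵢ − βxᵢ)/4 − β/4 = 0, so β = Σxᵢyᵢ / (Σxᵢ² + σ²/τ²).
Σxᵢyᵢ = 6·20 + 1·3 + 4·10 + 3·9 + 2·5 = 200; Σxᵢ² = 66; σ²/τ² = 1.
β̂_MAP = 200 / (66 + 1) = 200/67 ≈ 2.985.

β̂_MAP = 2.985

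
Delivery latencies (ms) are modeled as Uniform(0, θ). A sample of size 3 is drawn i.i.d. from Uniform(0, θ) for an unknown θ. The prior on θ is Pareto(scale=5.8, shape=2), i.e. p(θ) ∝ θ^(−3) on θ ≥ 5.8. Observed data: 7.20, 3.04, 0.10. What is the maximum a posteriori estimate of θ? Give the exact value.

The Uniform(0, θ) likelihood is θ^(−n) for θ ≥ max(xᵢ), zero otherwise. Here max(xᵢ) = 7.20.
Posterior ∝ θ^(−3) · θ^(−3) = θ^(−6) on θ ≥ max(5.8, 7.20) = 7.20.
This density is strictly decreasing in θ, so the posterior mode lies at the lower boundary of the support.

θ̂_MAP = 7.20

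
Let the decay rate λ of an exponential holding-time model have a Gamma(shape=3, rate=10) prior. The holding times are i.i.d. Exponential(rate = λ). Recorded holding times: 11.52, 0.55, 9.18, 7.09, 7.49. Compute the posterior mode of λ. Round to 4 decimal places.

The Exponential(rate=λ) likelihood is ∝ λ^n e^(−λΣtᵢ). Here n = 5 and Σtᵢ = 11.52 + 0.55 + 9.18 + 7.09 + 7.49 = 35.83.
Posterior ∝ λ^2e^(−10λ) · λ^5e^(−35.83λ) = λ^7e^(−45.83λ), i.e. Gamma(8, 45.83).
Mode = (a−1)/b = 7/45.83 ≈ 0.1527.

λ̂_MAP = 0.1527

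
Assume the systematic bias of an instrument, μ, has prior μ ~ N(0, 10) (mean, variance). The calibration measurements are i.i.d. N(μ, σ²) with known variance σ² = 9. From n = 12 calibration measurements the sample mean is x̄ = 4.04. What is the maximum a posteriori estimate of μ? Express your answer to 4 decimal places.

n = 12, x̄ = 4.04.
For a Normal prior and Normal likelihood with known variance, the posterior is Normal; its mode equals its mean, the precision-weighted average.
Prior precision 1/σ₀² = 1/10 = 0.1; data precision n/σ² = 12/9 = 4/3.
μ̂ = (0.1·0 + (4/3)·4.04) / (0.1 + 4/3) = (404/75)/(43/30) = 808/215 ≈ 3.7581.

μ̂_MAP = 3.7581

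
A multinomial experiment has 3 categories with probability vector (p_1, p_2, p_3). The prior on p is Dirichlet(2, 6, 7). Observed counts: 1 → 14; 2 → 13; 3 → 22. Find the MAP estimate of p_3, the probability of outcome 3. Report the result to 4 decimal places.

The posterior is Dirichlet(αᵢ + nᵢ) = Dirichlet(16, 19, 29).
For a Dirichlet(a₁,…,a_K) with all aᵢ > 1, the mode has j-th component (aⱼ − 1)/(Σaᵢ − K).
Here Σaᵢ = 64 and K = 3, so p_3 = (29 − 1)/(64 − 3) = 28/61 ≈ 0.4590.

MAP estimate: 0.4590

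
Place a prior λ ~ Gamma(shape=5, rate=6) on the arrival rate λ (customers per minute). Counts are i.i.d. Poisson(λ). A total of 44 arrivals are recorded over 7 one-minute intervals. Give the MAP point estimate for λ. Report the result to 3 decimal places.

Σxᵢ = 44, n = 7.
Posterior ∝ λ^4e^(−6λ) · λ^44e^(−7λ) = λ^48e^(−13λ), i.e. Gamma(shape=49, rate=13).
The mode of a Gamma(a, b) with a ≥ 1 (shape–rate) is (a−1)/b = 48/13 ≈ 3.692.

λ̂_MAP = 3.692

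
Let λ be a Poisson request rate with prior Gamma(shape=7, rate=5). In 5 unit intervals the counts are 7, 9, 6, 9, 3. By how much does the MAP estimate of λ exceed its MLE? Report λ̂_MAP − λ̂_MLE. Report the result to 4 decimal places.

Σxᵢ = 34. Posterior is Gamma(41, 10); MAP = (41−1)/10 = 40/10 ≈ 4.00000.
MLE = x̄ = 34/5 ≈ 6.80000.
Difference = 40/10 − 34/5 = -14/5 ≈ -2.8000.

MAP − MLE = -2.8000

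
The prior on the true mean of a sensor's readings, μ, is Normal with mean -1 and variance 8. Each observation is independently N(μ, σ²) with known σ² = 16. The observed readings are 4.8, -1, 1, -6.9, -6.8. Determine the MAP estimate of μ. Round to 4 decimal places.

μ̂_MAP = -1.5571

n = 5; x̄ = (4.8 + (-1) + 1 + (-6.9) + (-6.8))/5 = -8.9/5 = -1.78.
For a Normal prior and Normal likelihood with known variance, the posterior is Normal; its mode equals its mean, the precision-weighted average.
Prior precision 1/σ₀² = 1/8 = 0.125; data precision n/σ² = 5/16 = 0.3125.
μ̂ = (0.125·(-1) + 0.3125·(-1.78)) / (0.125 + 0.3125) = (-0.68125)/0.4375 = -109/70 ≈ -1.5571.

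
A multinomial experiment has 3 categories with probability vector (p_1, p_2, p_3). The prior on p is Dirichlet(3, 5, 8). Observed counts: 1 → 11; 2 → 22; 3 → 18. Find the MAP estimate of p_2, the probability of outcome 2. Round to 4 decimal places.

The posterior is Dirichlet(αᵢ + nᵢ) = Dirichlet(14, 27, 26).
For a Dirichlet(a₁,…,a_K) with all aᵢ > 1, the mode has j-th component (aⱼ − 1)/(Σaᵢ − K).
Here Σaᵢ = 67 and K = 3, so p_2 = (27 − 1)/(67 − 3) = 26/64 ≈ 0.4063.

MAP estimate: 0.4063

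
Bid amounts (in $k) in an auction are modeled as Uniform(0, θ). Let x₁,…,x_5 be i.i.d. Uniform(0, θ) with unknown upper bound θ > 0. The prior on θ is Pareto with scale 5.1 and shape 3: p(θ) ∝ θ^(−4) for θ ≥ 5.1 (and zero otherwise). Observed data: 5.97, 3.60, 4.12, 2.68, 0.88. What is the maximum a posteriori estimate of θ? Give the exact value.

The Uniform(0, θ) likelihood is θ^(−n) for θ ≥ max(xᵢ), zero otherwise. Here max(xᵢ) = 5.97.
Posterior ∝ θ^(−4) · θ^(−5) = θ^(−9) on θ ≥ max(5.1, 5.97) = 5.97.
This density is strictly decreasing in θ, so the posterior mode lies at the lower boundary of the support.

θ̂_MAP = 5.97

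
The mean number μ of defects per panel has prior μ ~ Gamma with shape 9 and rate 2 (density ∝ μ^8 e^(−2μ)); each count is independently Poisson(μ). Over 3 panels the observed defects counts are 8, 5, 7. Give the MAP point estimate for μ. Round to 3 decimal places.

Σxᵢ = 8+5+7 = 20, with n = 3.
Posterior ∝ μ^8e^(−2μ) · μ^20e^(−3μ) = μ^28e^(−5μ), i.e. Gamma(shape=29, rate=5).
The mode of a Gamma(a, b) with a ≥ 1 (shape–rate) is (a−1)/b = 28/5 ≈ 5.600.

μ̂_MAP = 5.600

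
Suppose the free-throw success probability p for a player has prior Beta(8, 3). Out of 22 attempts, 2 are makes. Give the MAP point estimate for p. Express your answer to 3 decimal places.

p̂_MAP = 0.290

Prior: Beta(8, 3).
Data: 2 successes in 22 trials. The binomial likelihood contributes p^2(1−p)^20, so the posterior is Beta(8+2, 3+20) = Beta(10, 23).
For Beta(a, b) with a, b > 1 the mode is (a−1)/(a+b−2) = 9/31 ≈ 0.290.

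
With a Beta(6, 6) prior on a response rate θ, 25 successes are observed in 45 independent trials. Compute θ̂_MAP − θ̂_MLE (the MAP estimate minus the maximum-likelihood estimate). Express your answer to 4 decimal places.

MAP − MLE = -0.0101

Posterior is Beta(31, 26); MAP = (31−1)/(57−2) = 30/55 ≈ 0.54545.
MLE ignores the prior: θ̂_MLE = k/n = 25/45 ≈ 0.55556.
Difference = 30/55 − 25/45 = -1/99 ≈ -0.0101.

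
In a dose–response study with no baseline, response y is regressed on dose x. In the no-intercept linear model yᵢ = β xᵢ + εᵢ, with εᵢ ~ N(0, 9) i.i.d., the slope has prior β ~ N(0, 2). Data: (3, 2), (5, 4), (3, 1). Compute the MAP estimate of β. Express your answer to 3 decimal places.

β̂_MAP = 0.611

log p(β | y) = −Σ(yᵢ − βxᵢ)²/(2·9) − β²/(2·2) + const.
Setting the derivative to zero: Σxᵢ(yᵢ − βxᵢ)/9 − β/2 = 0, so β = Σxᵢyᵢ / (Σxᵢ² + σ²/τ²).
Σxᵢyᵢ = 3·2 + 5·4 + 3·1 = 29; Σxᵢ² = 43; σ²/τ² = 4.5.
β̂_MAP = 29 / (43 + 4.5) = 29/47.5 ≈ 0.611.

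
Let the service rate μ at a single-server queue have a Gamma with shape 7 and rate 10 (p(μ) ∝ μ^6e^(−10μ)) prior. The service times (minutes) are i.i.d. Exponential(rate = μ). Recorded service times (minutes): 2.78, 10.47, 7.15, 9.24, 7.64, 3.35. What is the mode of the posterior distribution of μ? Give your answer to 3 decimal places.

The Exponential(rate=μ) likelihood is ∝ μ^n e^(−μΣtᵢ). Here n = 6 and Σtᵢ = 2.78 + 10.47 + 7.15 + 9.24 + 7.64 + 3.35 = 40.63.
Posterior ∝ μ^6e^(−10μ) · μ^6e^(−40.63μ) = μ^12e^(−50.63μ), i.e. Gamma(13, 50.63).
Mode = (a−1)/b = 12/50.63 ≈ 0.237.

μ̂_MAP = 0.237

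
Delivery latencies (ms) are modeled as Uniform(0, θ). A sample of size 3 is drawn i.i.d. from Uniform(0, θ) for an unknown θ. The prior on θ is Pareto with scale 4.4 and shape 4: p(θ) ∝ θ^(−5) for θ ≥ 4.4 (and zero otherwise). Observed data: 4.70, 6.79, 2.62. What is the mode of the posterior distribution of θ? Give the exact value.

The Uniform(0, θ) likelihood is θ^(−n) for θ ≥ max(xᵢ), zero otherwise. Here max(xᵢ) = 6.79.
Posterior ∝ θ^(−5) · θ^(−3) = θ^(−8) on θ ≥ max(4.4, 6.79) = 6.79.
This density is strictly decreasing in θ, so the posterior mode lies at the lower boundary of the support.

θ̂_MAP = 6.79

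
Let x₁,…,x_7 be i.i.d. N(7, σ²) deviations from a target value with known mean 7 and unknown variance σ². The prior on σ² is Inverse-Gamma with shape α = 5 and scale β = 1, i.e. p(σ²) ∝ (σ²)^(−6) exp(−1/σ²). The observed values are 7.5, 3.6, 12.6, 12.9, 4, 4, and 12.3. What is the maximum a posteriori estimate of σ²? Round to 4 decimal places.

Sum of squared deviations about the known mean: SS = (7.5−7)² + (3.6−7)² + (12.6−7)² + (12.9−7)² + (4−7)² + (4−7)² + (12.3−7)² = 124.07.
The Normal likelihood contributes (σ²)^(−n/2) exp(−SS/(2σ²)), so the posterior is Inverse-Gamma(α + n/2, β + SS/2) = Inverse-Gamma(8.5, 63.035).
The mode of Inverse-Gamma(a, b) is b/(a+1) = 63.035/9.5 ≈ 6.6353.

σ̂²_MAP = 6.6353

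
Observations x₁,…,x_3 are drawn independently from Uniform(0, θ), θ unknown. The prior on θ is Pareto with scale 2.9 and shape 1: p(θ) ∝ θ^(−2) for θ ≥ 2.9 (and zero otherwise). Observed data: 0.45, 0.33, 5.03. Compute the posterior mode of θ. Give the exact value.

θ̂_MAP = 5.03

The Uniform(0, θ) likelihood is θ^(−n) for θ ≥ max(xᵢ), zero otherwise. Here max(xᵢ) = 5.03.
Posterior ∝ θ^(−2) · θ^(−3) = θ^(−5) on θ ≥ max(2.9, 5.03) = 5.03.
This density is strictly decreasing in θ, so the posterior mode lies at the lower boundary of the support.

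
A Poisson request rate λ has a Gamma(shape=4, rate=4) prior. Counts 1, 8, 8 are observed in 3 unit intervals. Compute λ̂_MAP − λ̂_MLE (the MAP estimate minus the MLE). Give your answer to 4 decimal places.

Σxᵢ = 17. Posterior is Gamma(21, 7); MAP = (21−1)/7 = 20/7 ≈ 2.85714.
MLE = x̄ = 17/3 ≈ 5.66667.
Difference = 20/7 − 17/3 = -59/21 ≈ -2.8095.

MAP − MLE = -2.8095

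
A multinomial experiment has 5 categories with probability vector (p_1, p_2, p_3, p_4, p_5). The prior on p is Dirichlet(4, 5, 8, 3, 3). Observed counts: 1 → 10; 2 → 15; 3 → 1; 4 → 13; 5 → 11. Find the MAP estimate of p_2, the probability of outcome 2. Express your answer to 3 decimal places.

MAP estimate: 0.279

The posterior is Dirichlet(αᵢ + nᵢ) = Dirichlet(14, 20, 9, 16, 14).
For a Dirichlet(a₁,…,a_K) with all aᵢ > 1, the mode has j-th component (aⱼ − 1)/(Σaᵢ − K).
Here Σaᵢ = 73 and K = 5, so p_2 = (20 − 1)/(73 − 5) = 19/68 ≈ 0.279.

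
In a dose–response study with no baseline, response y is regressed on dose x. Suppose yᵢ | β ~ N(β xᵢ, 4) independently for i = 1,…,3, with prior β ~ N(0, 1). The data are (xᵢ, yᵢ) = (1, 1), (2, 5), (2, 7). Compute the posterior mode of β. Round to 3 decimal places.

β̂_MAP = 1.923

log p(β | y) = −Σ(yᵢ − βxᵢ)²/(2·4) − β²/(2·1) + const.
Setting the derivative to zero: Σxᵢ(yᵢ − βxᵢ)/4 − β/1 = 0, so β = Σxᵢyᵢ / (Σxᵢ² + σ²/τ²).
Σxᵢyᵢ = 1·1 + 2·5 + 2·7 = 25; Σxᵢ² = 9; σ²/τ² = 4.
β̂_MAP = 25 / (9 + 4) = 25/13 ≈ 1.923.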